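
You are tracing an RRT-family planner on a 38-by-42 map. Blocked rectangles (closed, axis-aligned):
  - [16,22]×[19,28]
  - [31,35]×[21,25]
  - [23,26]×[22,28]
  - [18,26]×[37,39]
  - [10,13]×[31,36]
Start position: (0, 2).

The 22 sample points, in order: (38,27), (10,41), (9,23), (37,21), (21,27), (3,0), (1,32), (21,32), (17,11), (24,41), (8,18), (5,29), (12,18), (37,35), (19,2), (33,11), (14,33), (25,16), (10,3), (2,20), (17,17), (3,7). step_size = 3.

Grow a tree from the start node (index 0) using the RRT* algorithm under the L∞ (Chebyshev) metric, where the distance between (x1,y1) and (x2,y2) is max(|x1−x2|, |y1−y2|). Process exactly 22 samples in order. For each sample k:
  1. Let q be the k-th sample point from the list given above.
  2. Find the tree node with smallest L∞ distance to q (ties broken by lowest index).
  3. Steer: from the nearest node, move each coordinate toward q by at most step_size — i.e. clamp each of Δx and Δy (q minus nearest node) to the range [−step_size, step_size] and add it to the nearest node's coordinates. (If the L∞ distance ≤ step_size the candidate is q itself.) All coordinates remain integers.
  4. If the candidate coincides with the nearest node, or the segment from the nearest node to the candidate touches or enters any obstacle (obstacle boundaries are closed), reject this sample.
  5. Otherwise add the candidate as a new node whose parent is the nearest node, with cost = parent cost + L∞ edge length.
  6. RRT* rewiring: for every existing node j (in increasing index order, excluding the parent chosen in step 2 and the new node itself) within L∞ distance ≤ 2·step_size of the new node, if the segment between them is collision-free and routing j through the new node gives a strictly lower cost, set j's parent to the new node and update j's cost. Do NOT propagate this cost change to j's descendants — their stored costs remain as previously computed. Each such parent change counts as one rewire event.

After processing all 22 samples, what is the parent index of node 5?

1. q=(38,27) nearest=0 d=38 new=(3,5) → add node 1 parent=0 cost=3
2. q=(10,41) nearest=1 d=36 new=(6,8) → add node 2 parent=1 cost=6
3. q=(9,23) nearest=2 d=15 new=(9,11) → add node 3 parent=2 cost=9
4. q=(37,21) nearest=3 d=28 new=(12,14) → add node 4 parent=3 cost=12
5. q=(21,27) nearest=4 d=13 new=(15,17) → add node 5 parent=4 cost=15
6. q=(3,0) nearest=0 d=3 new=(3,0) → add node 6 parent=0 cost=3
7. q=(1,32) nearest=5 d=15 new=(12,20) → add node 7 parent=5 cost=18
8. q=(21,32) nearest=7 d=12 new=(15,23) → add node 8 parent=7 cost=21
9. q=(17,11) nearest=4 d=5 new=(15,11) → add node 9 parent=4 cost=15
10. q=(24,41) nearest=8 d=18 new=(18,26) → blocked by [16,22]×[19,28], reject
11. q=(8,18) nearest=4 d=4 new=(9,17) → add node 10 parent=4 cost=15
12. q=(5,29) nearest=7 d=9 new=(9,23) → add node 11 parent=7 cost=21
13. q=(12,18) nearest=7 d=2 new=(12,18) → add node 12 parent=7 cost=20
14. q=(37,35) nearest=5 d=22 new=(18,20) → blocked by [16,22]×[19,28], reject
15. q=(19,2) nearest=9 d=9 new=(18,8) → add node 13 parent=9 cost=18
16. q=(33,11) nearest=13 d=15 new=(21,11) → add node 14 parent=13 cost=21
17. q=(14,33) nearest=8 d=10 new=(14,26) → add node 15 parent=8 cost=24
18. q=(25,16) nearest=14 d=5 new=(24,14) → add node 16 parent=14 cost=24
19. q=(10,3) nearest=2 d=5 new=(9,5) → add node 17 parent=2 cost=9
20. q=(2,20) nearest=10 d=7 new=(6,20) → add node 18 parent=10 cost=18
21. q=(17,17) nearest=5 d=2 new=(17,17) → add node 19 parent=5 cost=17
22. q=(3,7) nearest=1 d=2 new=(3,7) → add node 20 parent=1 cost=5

Parent of node 5: 4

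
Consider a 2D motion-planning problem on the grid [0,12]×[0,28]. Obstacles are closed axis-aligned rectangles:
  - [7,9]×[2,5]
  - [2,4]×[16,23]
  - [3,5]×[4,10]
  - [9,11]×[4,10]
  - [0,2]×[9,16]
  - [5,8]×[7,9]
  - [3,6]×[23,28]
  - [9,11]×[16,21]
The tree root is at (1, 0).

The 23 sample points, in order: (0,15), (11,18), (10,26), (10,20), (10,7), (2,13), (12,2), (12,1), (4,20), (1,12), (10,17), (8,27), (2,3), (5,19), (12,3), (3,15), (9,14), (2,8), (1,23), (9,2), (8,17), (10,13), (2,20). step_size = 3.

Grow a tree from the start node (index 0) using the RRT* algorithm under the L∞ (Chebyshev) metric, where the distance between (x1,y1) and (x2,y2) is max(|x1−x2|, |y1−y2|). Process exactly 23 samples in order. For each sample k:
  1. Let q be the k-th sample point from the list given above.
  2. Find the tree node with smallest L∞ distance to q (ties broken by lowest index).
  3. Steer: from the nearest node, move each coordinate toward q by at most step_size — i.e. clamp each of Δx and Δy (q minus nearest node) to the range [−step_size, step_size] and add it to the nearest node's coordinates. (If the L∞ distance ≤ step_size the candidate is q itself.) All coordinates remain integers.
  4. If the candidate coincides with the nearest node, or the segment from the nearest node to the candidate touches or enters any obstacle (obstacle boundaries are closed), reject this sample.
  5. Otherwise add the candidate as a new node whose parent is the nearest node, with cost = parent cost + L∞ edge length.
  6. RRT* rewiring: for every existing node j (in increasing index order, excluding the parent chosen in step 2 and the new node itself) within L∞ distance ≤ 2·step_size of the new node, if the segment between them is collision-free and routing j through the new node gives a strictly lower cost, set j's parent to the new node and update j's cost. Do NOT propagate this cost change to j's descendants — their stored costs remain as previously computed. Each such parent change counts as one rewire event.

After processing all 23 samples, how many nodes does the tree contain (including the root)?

Node count: 7

1. q=(0,15) nearest=0 d=15 new=(0,3) → add node 1 parent=0 cost=3
2. q=(11,18) nearest=1 d=15 new=(3,6) → blocked by [3,5]×[4,10], reject
3. q=(10,26) nearest=1 d=23 new=(3,6) → blocked by [3,5]×[4,10], reject
4. q=(10,20) nearest=1 d=17 new=(3,6) → blocked by [3,5]×[4,10], reject
5. q=(10,7) nearest=0 d=9 new=(4,3) → add node 2 parent=0 cost=3
6. q=(2,13) nearest=1 d=10 new=(2,6) → add node 3 parent=1 cost=6
7. q=(12,2) nearest=2 d=8 new=(7,2) → blocked by [7,9]×[2,5], reject
8. q=(12,1) nearest=2 d=8 new=(7,1) → add node 4 parent=2 cost=6
9. q=(4,20) nearest=3 d=14 new=(4,9) → blocked by [3,5]×[4,10], reject
10. q=(1,12) nearest=3 d=6 new=(1,9) → blocked by [0,2]×[9,16], reject
11. q=(10,17) nearest=3 d=11 new=(5,9) → blocked by [3,5]×[4,10], reject
12. q=(8,27) nearest=3 d=21 new=(5,9) → blocked by [3,5]×[4,10], reject
13. q=(2,3) nearest=1 d=2 new=(2,3) → add node 5 parent=1 cost=5
14. q=(5,19) nearest=3 d=13 new=(5,9) → blocked by [3,5]×[4,10], reject
15. q=(12,3) nearest=4 d=5 new=(10,3) → blocked by [7,9]×[2,5], reject
16. q=(3,15) nearest=3 d=9 new=(3,9) → blocked by [3,5]×[4,10], reject
17. q=(9,14) nearest=3 d=8 new=(5,9) → blocked by [3,5]×[4,10], reject
18. q=(2,8) nearest=3 d=2 new=(2,8) → add node 6 parent=3 cost=8
19. q=(1,23) nearest=6 d=15 new=(1,11) → blocked by [0,2]×[9,16], reject
20. q=(9,2) nearest=4 d=2 new=(9,2) → blocked by [7,9]×[2,5], reject
21. q=(8,17) nearest=6 d=9 new=(5,11) → blocked by [3,5]×[4,10], reject
22. q=(10,13) nearest=3 d=8 new=(5,9) → blocked by [3,5]×[4,10], reject
23. q=(2,20) nearest=6 d=12 new=(2,11) → blocked by [0,2]×[9,16], reject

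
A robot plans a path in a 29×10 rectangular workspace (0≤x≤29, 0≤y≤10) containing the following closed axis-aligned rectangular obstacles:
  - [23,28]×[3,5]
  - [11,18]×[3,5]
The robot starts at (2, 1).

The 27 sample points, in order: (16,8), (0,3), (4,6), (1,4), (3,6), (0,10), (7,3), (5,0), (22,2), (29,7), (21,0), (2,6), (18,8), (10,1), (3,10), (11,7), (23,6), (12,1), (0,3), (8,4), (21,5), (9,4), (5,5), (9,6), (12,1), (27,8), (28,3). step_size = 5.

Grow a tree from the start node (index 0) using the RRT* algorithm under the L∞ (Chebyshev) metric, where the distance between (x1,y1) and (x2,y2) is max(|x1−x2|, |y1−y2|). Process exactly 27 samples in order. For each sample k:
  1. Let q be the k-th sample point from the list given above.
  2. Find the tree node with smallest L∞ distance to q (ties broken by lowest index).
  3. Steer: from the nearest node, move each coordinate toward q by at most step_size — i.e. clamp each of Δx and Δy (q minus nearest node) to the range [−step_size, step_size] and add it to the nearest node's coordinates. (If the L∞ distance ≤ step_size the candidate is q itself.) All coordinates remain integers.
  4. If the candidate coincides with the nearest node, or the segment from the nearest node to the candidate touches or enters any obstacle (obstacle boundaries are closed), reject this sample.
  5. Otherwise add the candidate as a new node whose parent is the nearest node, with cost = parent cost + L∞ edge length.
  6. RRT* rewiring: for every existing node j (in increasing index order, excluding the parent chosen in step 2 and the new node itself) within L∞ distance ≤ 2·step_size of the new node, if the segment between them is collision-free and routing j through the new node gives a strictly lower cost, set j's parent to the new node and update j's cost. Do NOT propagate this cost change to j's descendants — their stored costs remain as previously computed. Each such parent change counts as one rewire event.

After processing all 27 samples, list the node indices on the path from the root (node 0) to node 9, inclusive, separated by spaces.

1. q=(16,8) nearest=0 d=14 new=(7,6) → add node 1 parent=0 cost=5
2. q=(0,3) nearest=0 d=2 new=(0,3) → add node 2 parent=0 cost=2
3. q=(4,6) nearest=1 d=3 new=(4,6) → add node 3 parent=1 cost=8
4. q=(1,4) nearest=2 d=1 new=(1,4) → add node 4 parent=2 cost=3; rewire 3→4 (6<8)
5. q=(3,6) nearest=3 d=1 new=(3,6) → add node 5 parent=3 cost=7
6. q=(0,10) nearest=3 d=4 new=(0,10) → add node 6 parent=3 cost=10
7. q=(7,3) nearest=1 d=3 new=(7,3) → add node 7 parent=1 cost=8
8. q=(5,0) nearest=0 d=3 new=(5,0) → add node 8 parent=0 cost=3; rewire 7→8 (6<8)
9. q=(22,2) nearest=1 d=15 new=(12,2) → add node 9 parent=1 cost=10
10. q=(29,7) nearest=9 d=17 new=(17,7) → blocked by [11,18]×[3,5], reject
11. q=(21,0) nearest=9 d=9 new=(17,0) → add node 10 parent=9 cost=15
12. q=(2,6) nearest=5 d=1 new=(2,6) → add node 11 parent=5 cost=8
13. q=(18,8) nearest=9 d=6 new=(17,7) → blocked by [11,18]×[3,5], reject
14. q=(10,1) nearest=9 d=2 new=(10,1) → add node 12 parent=9 cost=12
15. q=(3,10) nearest=6 d=3 new=(3,10) → add node 13 parent=6 cost=13
16. q=(11,7) nearest=1 d=4 new=(11,7) → add node 14 parent=1 cost=9
17. q=(23,6) nearest=10 d=6 new=(22,5) → add node 15 parent=10 cost=20
18. q=(12,1) nearest=9 d=1 new=(12,1) → add node 16 parent=9 cost=11
19. q=(0,3) nearest=2 d=0 → coincident, reject
20. q=(8,4) nearest=7 d=1 new=(8,4) → add node 17 parent=7 cost=7; rewire 12→17 (10<12)
21. q=(21,5) nearest=15 d=1 new=(21,5) → add node 18 parent=15 cost=21
22. q=(9,4) nearest=17 d=1 new=(9,4) → add node 19 parent=17 cost=8
23. q=(5,5) nearest=3 d=1 new=(5,5) → add node 20 parent=3 cost=7; rewire 13→20 (12<13)
24. q=(9,6) nearest=1 d=2 new=(9,6) → add node 21 parent=1 cost=7
25. q=(12,1) nearest=16 d=0 → coincident, reject
26. q=(27,8) nearest=15 d=5 new=(27,8) → add node 22 parent=15 cost=25
27. q=(28,3) nearest=22 d=5 new=(28,3) → blocked by [23,28]×[3,5], reject

Path: 0 1 9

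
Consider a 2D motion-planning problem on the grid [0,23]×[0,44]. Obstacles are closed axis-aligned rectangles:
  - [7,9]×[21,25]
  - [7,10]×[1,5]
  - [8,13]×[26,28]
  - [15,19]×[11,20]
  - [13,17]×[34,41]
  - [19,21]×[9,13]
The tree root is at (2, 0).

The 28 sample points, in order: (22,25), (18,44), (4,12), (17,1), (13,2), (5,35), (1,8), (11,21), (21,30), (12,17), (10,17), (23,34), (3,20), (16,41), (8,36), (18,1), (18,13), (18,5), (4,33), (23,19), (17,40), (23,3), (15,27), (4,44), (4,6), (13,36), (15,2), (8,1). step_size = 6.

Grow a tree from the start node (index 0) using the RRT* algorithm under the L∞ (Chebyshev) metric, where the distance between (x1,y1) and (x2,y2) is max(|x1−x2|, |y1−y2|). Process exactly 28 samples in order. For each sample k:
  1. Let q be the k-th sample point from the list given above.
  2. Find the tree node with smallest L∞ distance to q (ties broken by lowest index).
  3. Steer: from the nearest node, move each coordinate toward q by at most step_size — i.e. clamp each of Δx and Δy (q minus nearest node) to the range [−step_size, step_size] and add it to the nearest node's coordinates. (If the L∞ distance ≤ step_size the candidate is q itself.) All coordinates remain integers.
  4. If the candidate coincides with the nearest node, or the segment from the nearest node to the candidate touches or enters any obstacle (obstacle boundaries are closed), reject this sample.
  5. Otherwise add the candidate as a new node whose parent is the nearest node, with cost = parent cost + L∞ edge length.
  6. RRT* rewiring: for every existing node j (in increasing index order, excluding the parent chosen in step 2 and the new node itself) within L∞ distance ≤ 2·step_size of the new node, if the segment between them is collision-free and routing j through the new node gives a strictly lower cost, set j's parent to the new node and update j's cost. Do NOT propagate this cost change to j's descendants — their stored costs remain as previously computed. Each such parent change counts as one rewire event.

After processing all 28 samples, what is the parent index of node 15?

1. q=(22,25) nearest=0 d=25 new=(8,6) → blocked by [7,10]×[1,5], reject
2. q=(18,44) nearest=0 d=44 new=(8,6) → blocked by [7,10]×[1,5], reject
3. q=(4,12) nearest=0 d=12 new=(4,6) → add node 1 parent=0 cost=6
4. q=(17,1) nearest=1 d=13 new=(10,1) → blocked by [7,10]×[1,5], reject
5. q=(13,2) nearest=1 d=9 new=(10,2) → blocked by [7,10]×[1,5], reject
6. q=(5,35) nearest=1 d=29 new=(5,12) → add node 2 parent=1 cost=12
7. q=(1,8) nearest=1 d=3 new=(1,8) → add node 3 parent=1 cost=9
8. q=(11,21) nearest=2 d=9 new=(11,18) → add node 4 parent=2 cost=18
9. q=(21,30) nearest=4 d=12 new=(17,24) → add node 5 parent=4 cost=24
10. q=(12,17) nearest=4 d=1 new=(12,17) → add node 6 parent=4 cost=19
11. q=(10,17) nearest=4 d=1 new=(10,17) → add node 7 parent=4 cost=19
12. q=(23,34) nearest=5 d=10 new=(23,30) → add node 8 parent=5 cost=30
13. q=(3,20) nearest=7 d=7 new=(4,20) → add node 9 parent=7 cost=25
14. q=(16,41) nearest=8 d=11 new=(17,36) → blocked by [13,17]×[34,41], reject
15. q=(8,36) nearest=5 d=12 new=(11,30) → blocked by [8,13]×[26,28], reject
16. q=(18,1) nearest=2 d=13 new=(11,6) → add node 10 parent=2 cost=18
17. q=(18,13) nearest=6 d=6 new=(18,13) → blocked by [15,19]×[11,20], reject
18. q=(18,5) nearest=10 d=7 new=(17,5) → add node 11 parent=10 cost=24
19. q=(4,33) nearest=5 d=13 new=(11,30) → blocked by [8,13]×[26,28], reject
20. q=(23,19) nearest=5 d=6 new=(23,19) → add node 12 parent=5 cost=30
21. q=(17,40) nearest=8 d=10 new=(17,36) → blocked by [13,17]×[34,41], reject
22. q=(23,3) nearest=11 d=6 new=(23,3) → add node 13 parent=11 cost=30
23. q=(15,27) nearest=5 d=3 new=(15,27) → add node 14 parent=5 cost=27
24. q=(4,44) nearest=14 d=17 new=(9,33) → add node 15 parent=14 cost=33
25. q=(4,6) nearest=1 d=0 → coincident, reject
26. q=(13,36) nearest=15 d=4 new=(13,36) → blocked by [13,17]×[34,41], reject
27. q=(15,2) nearest=11 d=3 new=(15,2) → add node 16 parent=11 cost=27
28. q=(8,1) nearest=1 d=5 new=(8,1) → blocked by [7,10]×[1,5], reject

Parent of node 15: 14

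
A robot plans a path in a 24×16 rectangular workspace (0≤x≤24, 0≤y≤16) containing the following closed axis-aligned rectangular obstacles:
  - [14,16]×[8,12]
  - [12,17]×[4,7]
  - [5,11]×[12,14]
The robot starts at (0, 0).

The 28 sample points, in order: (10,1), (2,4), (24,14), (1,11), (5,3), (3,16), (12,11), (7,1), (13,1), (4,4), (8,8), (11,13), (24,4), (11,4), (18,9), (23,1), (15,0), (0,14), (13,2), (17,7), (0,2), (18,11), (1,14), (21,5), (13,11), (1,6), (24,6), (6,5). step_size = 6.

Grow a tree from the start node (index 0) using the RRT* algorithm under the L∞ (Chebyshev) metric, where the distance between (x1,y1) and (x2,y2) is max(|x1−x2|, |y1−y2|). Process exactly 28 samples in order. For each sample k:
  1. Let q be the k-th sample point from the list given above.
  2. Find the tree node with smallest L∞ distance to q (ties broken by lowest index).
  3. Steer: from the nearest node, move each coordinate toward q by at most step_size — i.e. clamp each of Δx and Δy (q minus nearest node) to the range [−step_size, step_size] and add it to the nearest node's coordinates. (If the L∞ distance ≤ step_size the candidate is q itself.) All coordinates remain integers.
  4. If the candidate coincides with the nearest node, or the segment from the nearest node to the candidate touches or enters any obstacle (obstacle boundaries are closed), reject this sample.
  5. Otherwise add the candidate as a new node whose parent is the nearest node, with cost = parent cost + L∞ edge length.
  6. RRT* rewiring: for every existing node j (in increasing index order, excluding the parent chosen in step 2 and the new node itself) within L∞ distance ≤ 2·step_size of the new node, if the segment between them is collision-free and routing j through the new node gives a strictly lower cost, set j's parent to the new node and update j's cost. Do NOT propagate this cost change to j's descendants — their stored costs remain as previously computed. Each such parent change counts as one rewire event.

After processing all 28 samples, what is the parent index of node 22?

1. q=(10,1) nearest=0 d=10 new=(6,1) → add node 1 parent=0 cost=6
2. q=(2,4) nearest=0 d=4 new=(2,4) → add node 2 parent=0 cost=4
3. q=(24,14) nearest=1 d=18 new=(12,7) → blocked by [12,17]×[4,7], reject
4. q=(1,11) nearest=2 d=7 new=(1,10) → add node 3 parent=2 cost=10
5. q=(5,3) nearest=1 d=2 new=(5,3) → add node 4 parent=1 cost=8
6. q=(3,16) nearest=3 d=6 new=(3,16) → add node 5 parent=3 cost=16
7. q=(12,11) nearest=4 d=8 new=(11,9) → add node 6 parent=4 cost=14
8. q=(7,1) nearest=1 d=1 new=(7,1) → add node 7 parent=1 cost=7
9. q=(13,1) nearest=7 d=6 new=(13,1) → add node 8 parent=7 cost=13
10. q=(4,4) nearest=4 d=1 new=(4,4) → add node 9 parent=4 cost=9
11. q=(8,8) nearest=6 d=3 new=(8,8) → add node 10 parent=6 cost=17
12. q=(11,13) nearest=6 d=4 new=(11,13) → blocked by [5,11]×[12,14], reject
13. q=(24,4) nearest=8 d=11 new=(19,4) → add node 11 parent=8 cost=19
14. q=(11,4) nearest=8 d=3 new=(11,4) → add node 12 parent=8 cost=16
15. q=(18,9) nearest=11 d=5 new=(18,9) → add node 13 parent=11 cost=24
16. q=(23,1) nearest=11 d=4 new=(23,1) → add node 14 parent=11 cost=23
17. q=(15,0) nearest=8 d=2 new=(15,0) → add node 15 parent=8 cost=15
18. q=(0,14) nearest=5 d=3 new=(0,14) → add node 16 parent=5 cost=19
19. q=(13,2) nearest=8 d=1 new=(13,2) → add node 17 parent=8 cost=14
20. q=(17,7) nearest=13 d=2 new=(17,7) → blocked by [12,17]×[4,7], reject
21. q=(0,2) nearest=0 d=2 new=(0,2) → add node 18 parent=0 cost=2; rewire 4→18 (7<8); rewire 6→18 (13<14); rewire 9→18 (6<9); rewire 10→18 (10<17); rewire 12→18 (13<16); rewire 16→18 (14<19)
22. q=(18,11) nearest=13 d=2 new=(18,11) → add node 19 parent=13 cost=26
23. q=(1,14) nearest=16 d=1 new=(1,14) → add node 20 parent=16 cost=15
24. q=(21,5) nearest=11 d=2 new=(21,5) → add node 21 parent=11 cost=21
25. q=(13,11) nearest=6 d=2 new=(13,11) → add node 22 parent=6 cost=15
26. q=(1,6) nearest=2 d=2 new=(1,6) → add node 23 parent=2 cost=6; rewire 20→23 (14<15)
27. q=(24,6) nearest=21 d=3 new=(24,6) → add node 24 parent=21 cost=24
28. q=(6,5) nearest=4 d=2 new=(6,5) → add node 25 parent=4 cost=9

Parent of node 22: 6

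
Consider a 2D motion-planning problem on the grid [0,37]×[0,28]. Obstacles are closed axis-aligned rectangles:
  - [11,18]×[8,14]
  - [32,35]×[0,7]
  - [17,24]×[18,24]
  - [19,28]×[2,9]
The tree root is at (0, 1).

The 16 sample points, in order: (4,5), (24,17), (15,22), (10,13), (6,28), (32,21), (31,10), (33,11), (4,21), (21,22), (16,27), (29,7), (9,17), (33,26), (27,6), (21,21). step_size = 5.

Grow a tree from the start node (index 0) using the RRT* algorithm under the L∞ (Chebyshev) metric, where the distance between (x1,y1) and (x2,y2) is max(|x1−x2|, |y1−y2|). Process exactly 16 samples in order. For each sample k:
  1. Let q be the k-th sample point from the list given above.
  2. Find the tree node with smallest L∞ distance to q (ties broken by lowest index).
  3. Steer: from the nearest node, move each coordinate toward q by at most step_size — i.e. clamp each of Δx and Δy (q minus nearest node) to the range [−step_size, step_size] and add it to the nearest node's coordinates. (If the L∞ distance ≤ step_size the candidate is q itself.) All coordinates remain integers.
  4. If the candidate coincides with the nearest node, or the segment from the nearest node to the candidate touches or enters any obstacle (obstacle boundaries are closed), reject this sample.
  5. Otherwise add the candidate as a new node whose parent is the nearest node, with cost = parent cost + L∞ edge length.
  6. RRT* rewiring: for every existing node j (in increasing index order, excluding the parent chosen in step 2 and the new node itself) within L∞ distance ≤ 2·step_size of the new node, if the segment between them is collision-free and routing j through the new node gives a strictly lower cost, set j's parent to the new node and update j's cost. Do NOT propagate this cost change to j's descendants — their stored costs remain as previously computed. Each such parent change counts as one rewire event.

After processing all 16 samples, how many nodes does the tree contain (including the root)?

1. q=(4,5) nearest=0 d=4 new=(4,5) → add node 1 parent=0 cost=4
2. q=(24,17) nearest=1 d=20 new=(9,10) → add node 2 parent=1 cost=9
3. q=(15,22) nearest=2 d=12 new=(14,15) → blocked by [11,18]×[8,14], reject
4. q=(10,13) nearest=2 d=3 new=(10,13) → add node 3 parent=2 cost=12
5. q=(6,28) nearest=3 d=15 new=(6,18) → add node 4 parent=3 cost=17
6. q=(32,21) nearest=3 d=22 new=(15,18) → blocked by [11,18]×[8,14], reject
7. q=(31,10) nearest=3 d=21 new=(15,10) → blocked by [11,18]×[8,14], reject
8. q=(33,11) nearest=3 d=23 new=(15,11) → blocked by [11,18]×[8,14], reject
9. q=(4,21) nearest=4 d=3 new=(4,21) → add node 5 parent=4 cost=20
10. q=(21,22) nearest=3 d=11 new=(15,18) → blocked by [11,18]×[8,14], reject
11. q=(16,27) nearest=4 d=10 new=(11,23) → add node 6 parent=4 cost=22
12. q=(29,7) nearest=6 d=18 new=(16,18) → add node 7 parent=6 cost=27
13. q=(9,17) nearest=4 d=3 new=(9,17) → add node 8 parent=4 cost=20
14. q=(33,26) nearest=7 d=17 new=(21,23) → blocked by [17,24]×[18,24], reject
15. q=(27,6) nearest=7 d=12 new=(21,13) → add node 9 parent=7 cost=32
16. q=(21,21) nearest=7 d=5 new=(21,21) → blocked by [17,24]×[18,24], reject

Node count: 10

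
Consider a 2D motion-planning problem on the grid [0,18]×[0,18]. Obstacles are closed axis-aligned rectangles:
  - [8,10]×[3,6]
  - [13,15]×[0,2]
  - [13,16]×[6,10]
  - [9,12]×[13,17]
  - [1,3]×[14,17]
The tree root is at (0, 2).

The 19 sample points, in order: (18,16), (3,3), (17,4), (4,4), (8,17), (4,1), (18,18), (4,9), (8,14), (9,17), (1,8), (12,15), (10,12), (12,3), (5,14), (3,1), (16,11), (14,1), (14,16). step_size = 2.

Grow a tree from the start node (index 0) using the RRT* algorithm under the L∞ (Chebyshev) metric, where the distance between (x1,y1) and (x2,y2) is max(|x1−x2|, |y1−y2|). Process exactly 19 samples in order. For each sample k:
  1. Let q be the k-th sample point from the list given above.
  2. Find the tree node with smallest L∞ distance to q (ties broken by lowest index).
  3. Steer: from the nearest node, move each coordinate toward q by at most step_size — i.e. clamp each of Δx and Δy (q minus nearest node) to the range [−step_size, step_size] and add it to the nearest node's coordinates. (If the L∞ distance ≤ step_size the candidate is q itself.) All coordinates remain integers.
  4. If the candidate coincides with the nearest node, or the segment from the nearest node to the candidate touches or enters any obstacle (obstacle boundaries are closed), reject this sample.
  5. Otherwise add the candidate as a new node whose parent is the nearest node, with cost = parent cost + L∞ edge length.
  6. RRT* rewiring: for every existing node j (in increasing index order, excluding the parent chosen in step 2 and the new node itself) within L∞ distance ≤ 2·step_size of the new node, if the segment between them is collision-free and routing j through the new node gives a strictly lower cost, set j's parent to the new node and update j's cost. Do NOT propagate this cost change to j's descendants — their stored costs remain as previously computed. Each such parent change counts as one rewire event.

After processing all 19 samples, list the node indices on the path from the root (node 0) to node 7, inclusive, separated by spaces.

Path: 0 1 2 3 7

1. q=(18,16) nearest=0 d=18 new=(2,4) → add node 1 parent=0 cost=2
2. q=(3,3) nearest=1 d=1 new=(3,3) → add node 2 parent=1 cost=3
3. q=(17,4) nearest=2 d=14 new=(5,4) → add node 3 parent=2 cost=5
4. q=(4,4) nearest=2 d=1 new=(4,4) → add node 4 parent=2 cost=4
5. q=(8,17) nearest=1 d=13 new=(4,6) → add node 5 parent=1 cost=4
6. q=(4,1) nearest=2 d=2 new=(4,1) → add node 6 parent=2 cost=5
7. q=(18,18) nearest=3 d=14 new=(7,6) → add node 7 parent=3 cost=7
8. q=(4,9) nearest=5 d=3 new=(4,8) → add node 8 parent=5 cost=6
9. q=(8,14) nearest=8 d=6 new=(6,10) → add node 9 parent=8 cost=8
10. q=(9,17) nearest=9 d=7 new=(8,12) → add node 10 parent=9 cost=10
11. q=(1,8) nearest=5 d=3 new=(2,8) → add node 11 parent=5 cost=6
12. q=(12,15) nearest=10 d=4 new=(10,14) → blocked by [9,12]×[13,17], reject
13. q=(10,12) nearest=10 d=2 new=(10,12) → add node 12 parent=10 cost=12
14. q=(12,3) nearest=7 d=5 new=(9,4) → blocked by [8,10]×[3,6], reject
15. q=(5,14) nearest=10 d=3 new=(6,14) → add node 13 parent=10 cost=12
16. q=(3,1) nearest=6 d=1 new=(3,1) → add node 14 parent=6 cost=6
17. q=(16,11) nearest=12 d=6 new=(12,11) → add node 15 parent=12 cost=14
18. q=(14,1) nearest=7 d=7 new=(9,4) → blocked by [8,10]×[3,6], reject
19. q=(14,16) nearest=12 d=4 new=(12,14) → blocked by [9,12]×[13,17], reject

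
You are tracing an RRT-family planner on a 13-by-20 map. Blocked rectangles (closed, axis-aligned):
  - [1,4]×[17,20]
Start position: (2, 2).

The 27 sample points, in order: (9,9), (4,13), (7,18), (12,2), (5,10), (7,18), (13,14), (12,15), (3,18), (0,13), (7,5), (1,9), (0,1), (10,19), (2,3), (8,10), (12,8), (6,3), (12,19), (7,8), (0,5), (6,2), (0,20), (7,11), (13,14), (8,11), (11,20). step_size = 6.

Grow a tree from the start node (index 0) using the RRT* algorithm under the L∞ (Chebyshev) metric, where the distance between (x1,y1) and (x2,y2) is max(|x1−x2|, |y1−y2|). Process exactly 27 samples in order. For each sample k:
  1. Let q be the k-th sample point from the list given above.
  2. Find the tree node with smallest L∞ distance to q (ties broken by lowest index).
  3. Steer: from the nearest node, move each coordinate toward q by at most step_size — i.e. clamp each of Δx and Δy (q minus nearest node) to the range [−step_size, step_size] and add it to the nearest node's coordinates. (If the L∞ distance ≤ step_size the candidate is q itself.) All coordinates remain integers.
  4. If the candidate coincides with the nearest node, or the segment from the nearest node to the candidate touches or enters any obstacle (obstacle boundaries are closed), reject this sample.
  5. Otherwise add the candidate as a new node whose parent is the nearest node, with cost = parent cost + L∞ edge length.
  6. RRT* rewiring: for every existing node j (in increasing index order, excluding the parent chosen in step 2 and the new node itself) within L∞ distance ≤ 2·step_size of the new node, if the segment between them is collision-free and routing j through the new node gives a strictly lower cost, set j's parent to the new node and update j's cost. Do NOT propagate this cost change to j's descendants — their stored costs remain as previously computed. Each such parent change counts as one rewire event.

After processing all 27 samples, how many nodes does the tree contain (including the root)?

1. q=(9,9) nearest=0 d=7 new=(8,8) → add node 1 parent=0 cost=6
2. q=(4,13) nearest=1 d=5 new=(4,13) → add node 2 parent=1 cost=11
3. q=(7,18) nearest=2 d=5 new=(7,18) → add node 3 parent=2 cost=16
4. q=(12,2) nearest=1 d=6 new=(12,2) → add node 4 parent=1 cost=12
5. q=(5,10) nearest=1 d=3 new=(5,10) → add node 5 parent=1 cost=9
6. q=(7,18) nearest=3 d=0 → coincident, reject
7. q=(13,14) nearest=1 d=6 new=(13,14) → add node 6 parent=1 cost=12
8. q=(12,15) nearest=6 d=1 new=(12,15) → add node 7 parent=6 cost=13
9. q=(3,18) nearest=3 d=4 new=(3,18) → blocked by [1,4]×[17,20], reject
10. q=(0,13) nearest=2 d=4 new=(0,13) → add node 8 parent=2 cost=15
11. q=(7,5) nearest=1 d=3 new=(7,5) → add node 9 parent=1 cost=9
12. q=(1,9) nearest=2 d=4 new=(1,9) → add node 10 parent=2 cost=15
13. q=(0,1) nearest=0 d=2 new=(0,1) → add node 11 parent=0 cost=2; rewire 8→11 (14<15); rewire 10→11 (10<15)
14. q=(10,19) nearest=3 d=3 new=(10,19) → add node 12 parent=3 cost=19
15. q=(2,3) nearest=0 d=1 new=(2,3) → add node 13 parent=0 cost=1; rewire 4→13 (11<12); rewire 5→13 (8<9); rewire 8→13 (11<14); rewire 9→13 (6<9); rewire 10→13 (7<10)
16. q=(8,10) nearest=1 d=2 new=(8,10) → add node 14 parent=1 cost=8; rewire 12→14 (17<19)
17. q=(12,8) nearest=1 d=4 new=(12,8) → add node 15 parent=1 cost=10
18. q=(6,3) nearest=9 d=2 new=(6,3) → add node 16 parent=9 cost=8
19. q=(12,19) nearest=12 d=2 new=(12,19) → add node 17 parent=12 cost=19
20. q=(7,8) nearest=1 d=1 new=(7,8) → add node 18 parent=1 cost=7; rewire 17→18 (18<19)
21. q=(0,5) nearest=13 d=2 new=(0,5) → add node 19 parent=13 cost=3
22. q=(6,2) nearest=16 d=1 new=(6,2) → add node 20 parent=16 cost=9
23. q=(0,20) nearest=2 d=7 new=(0,19) → blocked by [1,4]×[17,20], reject
24. q=(7,11) nearest=14 d=1 new=(7,11) → add node 21 parent=14 cost=9; rewire 17→21 (17<18)
25. q=(13,14) nearest=6 d=0 → coincident, reject
26. q=(8,11) nearest=14 d=1 new=(8,11) → add node 22 parent=14 cost=9
27. q=(11,20) nearest=12 d=1 new=(11,20) → add node 23 parent=12 cost=18

Node count: 24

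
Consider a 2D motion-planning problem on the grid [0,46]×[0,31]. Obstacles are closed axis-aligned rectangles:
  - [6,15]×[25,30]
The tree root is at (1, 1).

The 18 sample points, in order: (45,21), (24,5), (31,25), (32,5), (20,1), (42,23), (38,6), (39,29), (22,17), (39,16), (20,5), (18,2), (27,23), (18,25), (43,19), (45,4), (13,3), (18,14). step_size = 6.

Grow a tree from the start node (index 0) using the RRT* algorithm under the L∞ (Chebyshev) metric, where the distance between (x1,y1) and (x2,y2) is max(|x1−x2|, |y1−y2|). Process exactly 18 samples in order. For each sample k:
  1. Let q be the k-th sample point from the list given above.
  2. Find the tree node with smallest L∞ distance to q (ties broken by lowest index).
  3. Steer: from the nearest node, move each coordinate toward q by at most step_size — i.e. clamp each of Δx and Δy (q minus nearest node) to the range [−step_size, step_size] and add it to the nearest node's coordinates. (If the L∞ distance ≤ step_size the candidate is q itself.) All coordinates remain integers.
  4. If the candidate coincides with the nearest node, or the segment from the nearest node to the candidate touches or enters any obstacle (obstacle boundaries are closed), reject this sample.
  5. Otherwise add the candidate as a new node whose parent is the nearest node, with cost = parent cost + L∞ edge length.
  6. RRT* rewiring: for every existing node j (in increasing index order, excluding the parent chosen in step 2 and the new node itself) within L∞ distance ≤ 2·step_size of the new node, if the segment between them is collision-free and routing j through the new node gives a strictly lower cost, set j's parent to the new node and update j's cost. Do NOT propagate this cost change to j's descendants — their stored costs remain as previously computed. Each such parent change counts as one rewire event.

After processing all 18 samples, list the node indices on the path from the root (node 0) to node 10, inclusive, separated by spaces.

Path: 0 1 2 3 4 6 8 10

1. q=(45,21) nearest=0 d=44 new=(7,7) → add node 1 parent=0 cost=6
2. q=(24,5) nearest=1 d=17 new=(13,5) → add node 2 parent=1 cost=12
3. q=(31,25) nearest=2 d=20 new=(19,11) → add node 3 parent=2 cost=18
4. q=(32,5) nearest=3 d=13 new=(25,5) → add node 4 parent=3 cost=24
5. q=(20,1) nearest=4 d=5 new=(20,1) → add node 5 parent=4 cost=29
6. q=(42,23) nearest=4 d=18 new=(31,11) → add node 6 parent=4 cost=30
7. q=(38,6) nearest=6 d=7 new=(37,6) → add node 7 parent=6 cost=36
8. q=(39,29) nearest=6 d=18 new=(37,17) → add node 8 parent=6 cost=36
9. q=(22,17) nearest=3 d=6 new=(22,17) → add node 9 parent=3 cost=24
10. q=(39,16) nearest=8 d=2 new=(39,16) → add node 10 parent=8 cost=38
11. q=(20,5) nearest=5 d=4 new=(20,5) → add node 11 parent=5 cost=33
12. q=(18,2) nearest=5 d=2 new=(18,2) → add node 12 parent=5 cost=31
13. q=(27,23) nearest=9 d=6 new=(27,23) → add node 13 parent=9 cost=30
14. q=(18,25) nearest=9 d=8 new=(18,23) → add node 14 parent=9 cost=30
15. q=(43,19) nearest=10 d=4 new=(43,19) → add node 15 parent=10 cost=42
16. q=(45,4) nearest=7 d=8 new=(43,4) → add node 16 parent=7 cost=42
17. q=(13,3) nearest=2 d=2 new=(13,3) → add node 17 parent=2 cost=14; rewire 5→17 (21<29); rewire 11→17 (21<33); rewire 12→17 (19<31)
18. q=(18,14) nearest=3 d=3 new=(18,14) → add node 18 parent=3 cost=21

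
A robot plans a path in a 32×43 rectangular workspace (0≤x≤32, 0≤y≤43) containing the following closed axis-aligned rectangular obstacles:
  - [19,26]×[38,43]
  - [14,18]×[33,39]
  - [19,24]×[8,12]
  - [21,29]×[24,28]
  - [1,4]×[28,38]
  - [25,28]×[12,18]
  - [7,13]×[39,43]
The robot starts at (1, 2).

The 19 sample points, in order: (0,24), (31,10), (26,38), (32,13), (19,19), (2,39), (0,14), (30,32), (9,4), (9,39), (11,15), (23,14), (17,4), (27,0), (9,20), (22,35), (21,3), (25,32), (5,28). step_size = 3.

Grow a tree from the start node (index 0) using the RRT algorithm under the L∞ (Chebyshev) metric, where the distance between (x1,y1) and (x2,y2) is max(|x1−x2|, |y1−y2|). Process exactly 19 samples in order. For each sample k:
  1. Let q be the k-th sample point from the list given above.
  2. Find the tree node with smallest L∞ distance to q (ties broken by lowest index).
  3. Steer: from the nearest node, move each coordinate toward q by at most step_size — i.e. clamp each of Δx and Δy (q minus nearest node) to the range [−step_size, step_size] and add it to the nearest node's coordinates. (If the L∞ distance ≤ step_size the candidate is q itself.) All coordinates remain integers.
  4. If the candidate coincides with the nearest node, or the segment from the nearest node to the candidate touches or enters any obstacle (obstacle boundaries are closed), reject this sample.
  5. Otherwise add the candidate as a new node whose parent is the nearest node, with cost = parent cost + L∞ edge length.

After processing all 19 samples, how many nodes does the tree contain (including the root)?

Node count: 20

1. q=(0,24) nearest=0 d=22 new=(0,5) → add node 1 parent=0 cost=3
2. q=(31,10) nearest=0 d=30 new=(4,5) → add node 2 parent=0 cost=3
3. q=(26,38) nearest=1 d=33 new=(3,8) → add node 3 parent=1 cost=6
4. q=(32,13) nearest=2 d=28 new=(7,8) → add node 4 parent=2 cost=6
5. q=(19,19) nearest=4 d=12 new=(10,11) → add node 5 parent=4 cost=9
6. q=(2,39) nearest=5 d=28 new=(7,14) → add node 6 parent=5 cost=12
7. q=(0,14) nearest=3 d=6 new=(0,11) → add node 7 parent=3 cost=9
8. q=(30,32) nearest=5 d=21 new=(13,14) → add node 8 parent=5 cost=12
9. q=(9,4) nearest=4 d=4 new=(9,5) → add node 9 parent=4 cost=9
10. q=(9,39) nearest=6 d=25 new=(9,17) → add node 10 parent=6 cost=15
11. q=(11,15) nearest=8 d=2 new=(11,15) → add node 11 parent=8 cost=14
12. q=(23,14) nearest=8 d=10 new=(16,14) → add node 12 parent=8 cost=15
13. q=(17,4) nearest=5 d=7 new=(13,8) → add node 13 parent=5 cost=12
14. q=(27,0) nearest=8 d=14 new=(16,11) → add node 14 parent=8 cost=15
15. q=(9,20) nearest=10 d=3 new=(9,20) → add node 15 parent=10 cost=18
16. q=(22,35) nearest=15 d=15 new=(12,23) → add node 16 parent=15 cost=21
17. q=(21,3) nearest=13 d=8 new=(16,5) → add node 17 parent=13 cost=15
18. q=(25,32) nearest=16 d=13 new=(15,26) → add node 18 parent=16 cost=24
19. q=(5,28) nearest=16 d=7 new=(9,26) → add node 19 parent=16 cost=24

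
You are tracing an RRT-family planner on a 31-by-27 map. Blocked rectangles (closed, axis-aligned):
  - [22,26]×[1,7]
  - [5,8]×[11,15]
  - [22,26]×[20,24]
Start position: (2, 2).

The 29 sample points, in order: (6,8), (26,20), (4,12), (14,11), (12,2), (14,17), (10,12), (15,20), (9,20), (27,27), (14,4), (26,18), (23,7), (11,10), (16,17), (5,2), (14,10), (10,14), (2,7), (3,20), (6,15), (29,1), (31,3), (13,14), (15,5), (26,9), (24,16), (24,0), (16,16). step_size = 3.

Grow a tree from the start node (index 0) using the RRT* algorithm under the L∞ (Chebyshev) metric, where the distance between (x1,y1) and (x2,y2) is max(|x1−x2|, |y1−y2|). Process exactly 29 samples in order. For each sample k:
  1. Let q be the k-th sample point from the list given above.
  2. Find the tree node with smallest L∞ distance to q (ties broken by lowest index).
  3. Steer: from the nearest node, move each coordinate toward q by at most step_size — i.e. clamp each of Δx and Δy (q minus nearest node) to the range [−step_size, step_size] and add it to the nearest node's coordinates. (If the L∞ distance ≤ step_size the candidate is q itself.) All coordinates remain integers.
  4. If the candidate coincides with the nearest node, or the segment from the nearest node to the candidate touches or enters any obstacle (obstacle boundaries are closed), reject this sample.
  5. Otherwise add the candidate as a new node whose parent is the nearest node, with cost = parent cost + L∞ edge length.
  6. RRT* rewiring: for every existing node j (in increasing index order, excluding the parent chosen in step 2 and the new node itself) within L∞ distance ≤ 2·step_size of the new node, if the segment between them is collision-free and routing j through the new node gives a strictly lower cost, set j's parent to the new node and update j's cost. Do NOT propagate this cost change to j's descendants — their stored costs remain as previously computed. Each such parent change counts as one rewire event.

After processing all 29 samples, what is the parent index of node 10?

1. q=(6,8) nearest=0 d=6 new=(5,5) → add node 1 parent=0 cost=3
2. q=(26,20) nearest=1 d=21 new=(8,8) → add node 2 parent=1 cost=6
3. q=(4,12) nearest=2 d=4 new=(5,11) → blocked by [5,8]×[11,15], reject
4. q=(14,11) nearest=2 d=6 new=(11,11) → add node 3 parent=2 cost=9
5. q=(12,2) nearest=2 d=6 new=(11,5) → add node 4 parent=2 cost=9
6. q=(14,17) nearest=3 d=6 new=(14,14) → add node 5 parent=3 cost=12
7. q=(10,12) nearest=3 d=1 new=(10,12) → add node 6 parent=3 cost=10
8. q=(15,20) nearest=5 d=6 new=(15,17) → add node 7 parent=5 cost=15
9. q=(9,20) nearest=5 d=6 new=(11,17) → add node 8 parent=5 cost=15
10. q=(27,27) nearest=7 d=12 new=(18,20) → add node 9 parent=7 cost=18
11. q=(14,4) nearest=4 d=3 new=(14,4) → add node 10 parent=4 cost=12
12. q=(26,18) nearest=9 d=8 new=(21,18) → add node 11 parent=9 cost=21
13. q=(23,7) nearest=5 d=9 new=(17,11) → add node 12 parent=5 cost=15
14. q=(11,10) nearest=3 d=1 new=(11,10) → add node 13 parent=3 cost=10
15. q=(16,17) nearest=7 d=1 new=(16,17) → add node 14 parent=7 cost=16
16. q=(5,2) nearest=0 d=3 new=(5,2) → add node 15 parent=0 cost=3
17. q=(14,10) nearest=3 d=3 new=(14,10) → add node 16 parent=3 cost=12
18. q=(10,14) nearest=6 d=2 new=(10,14) → add node 17 parent=6 cost=12
19. q=(2,7) nearest=1 d=3 new=(2,7) → add node 18 parent=1 cost=6
20. q=(3,20) nearest=17 d=7 new=(7,17) → add node 19 parent=17 cost=15
21. q=(6,15) nearest=19 d=2 new=(6,15) → blocked by [5,8]×[11,15], reject
22. q=(29,1) nearest=12 d=12 new=(20,8) → add node 20 parent=12 cost=18
23. q=(31,3) nearest=20 d=11 new=(23,5) → blocked by [22,26]×[1,7], reject
24. q=(13,14) nearest=5 d=1 new=(13,14) → add node 21 parent=5 cost=13
25. q=(15,5) nearest=10 d=1 new=(15,5) → add node 22 parent=10 cost=13
26. q=(26,9) nearest=20 d=6 new=(23,9) → add node 23 parent=20 cost=21
27. q=(24,16) nearest=11 d=3 new=(24,16) → add node 24 parent=11 cost=24
28. q=(24,0) nearest=20 d=8 new=(23,5) → blocked by [22,26]×[1,7], reject
29. q=(16,16) nearest=7 d=1 new=(16,16) → add node 25 parent=7 cost=16

Parent of node 10: 4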